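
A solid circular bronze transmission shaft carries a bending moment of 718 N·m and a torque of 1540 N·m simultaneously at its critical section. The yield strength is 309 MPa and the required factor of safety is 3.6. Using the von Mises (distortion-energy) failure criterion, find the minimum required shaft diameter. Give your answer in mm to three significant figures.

d = 56.4 mm

σ_allow = σ_y/n = 309/3.6 = 85.83 MPa.
For a solid shaft σ_b = 32M/(πd³) and τ = 16T/(πd³), so the von Mises stress is σ' = (16/πd³)·√(4M²+3T²).
√(4M²+3T²) = √(4×(718000)² + 3×(1.540×10^6)²) = 3.029×10^6 N·mm.
d³ = 16×3.029×10^6/(π×85.83) = 179700 mm³.
d = 56.44 mm.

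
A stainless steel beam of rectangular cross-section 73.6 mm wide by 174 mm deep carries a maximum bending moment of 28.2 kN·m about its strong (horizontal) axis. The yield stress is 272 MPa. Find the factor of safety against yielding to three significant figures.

n = 3.58

Section modulus S = bh²/6 = 73.6×174²/6 = 371400 mm³.
σ = M/S = 2.8200×10^7/371400 = 75.93 MPa.
n = 272/75.93 = 3.582.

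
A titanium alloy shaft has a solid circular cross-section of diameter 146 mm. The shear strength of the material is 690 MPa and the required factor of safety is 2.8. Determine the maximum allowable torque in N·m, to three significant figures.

T_allow = 1.51×10^5 N·m

τ_allow = 690/2.8 = 246.4 MPa.
For a solid shaft T_allow = τ_allow·πd³/16; πd³/16 = π×146³/16 = 611100 mm³.
T_allow = 246.4×611100 = 1.506×10^8 N·mm = 150600 N·m.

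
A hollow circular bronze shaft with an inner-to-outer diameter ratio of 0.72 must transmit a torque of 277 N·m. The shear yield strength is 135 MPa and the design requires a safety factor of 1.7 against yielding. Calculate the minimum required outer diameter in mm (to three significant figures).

τ_allow = 135/1.7 = 79.41 MPa.
For a hollow shaft τ = 16T/[πd_o³(1−k⁴)] with k = 0.72, so 1−k⁴ = 0.7313.
d_o³ = 16T/[π τ_allow (1−k⁴)] = 16×277000/(π×79.41×0.7313) = 24290 mm³.
d_o = 28.96 mm.

d_o = 29.0 mm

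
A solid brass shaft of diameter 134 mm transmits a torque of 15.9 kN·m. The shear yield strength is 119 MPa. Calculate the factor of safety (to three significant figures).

n = 3.54

τ = 16T/(πd³) = 16×1.5900×10^7/(π×134³) = 33.66 MPa.
n = τ_limit/τ = 119/33.66 = 3.536.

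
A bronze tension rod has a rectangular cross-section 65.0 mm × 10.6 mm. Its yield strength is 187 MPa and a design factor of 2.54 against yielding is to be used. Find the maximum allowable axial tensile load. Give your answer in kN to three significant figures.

F_allow = 50.7 kN

σ_allow = 187/2.54 = 73.62 MPa.
A = 65.0×10.6 = 689.0 mm².
F_allow = σ_allow × A = 73.62×689.0 = 50730 N.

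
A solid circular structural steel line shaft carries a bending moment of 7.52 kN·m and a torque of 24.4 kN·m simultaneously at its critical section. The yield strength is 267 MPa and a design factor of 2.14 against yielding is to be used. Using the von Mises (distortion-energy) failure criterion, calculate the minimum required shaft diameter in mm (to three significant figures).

σ_allow = σ_y/n = 267/2.14 = 124.8 MPa.
For a solid shaft σ_b = 32M/(πd³) and τ = 16T/(πd³), so the von Mises stress is σ' = (16/πd³)·√(4M²+3T²).
√(4M²+3T²) = √(4×(7.520×10^6)² + 3×(2.440×10^7)²) = 4.486×10^7 N·mm.
d³ = 16×4.486×10^7/(π×124.8) = 1.831×10^6 mm³.
d = 122.3 mm.

d = 122 mm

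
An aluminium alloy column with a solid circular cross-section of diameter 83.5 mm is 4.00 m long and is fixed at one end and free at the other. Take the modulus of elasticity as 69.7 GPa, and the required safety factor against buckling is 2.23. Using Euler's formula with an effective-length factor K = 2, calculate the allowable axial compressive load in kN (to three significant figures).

I = πd⁴/64 = π×83.5⁴/64 = 2.386×10^6 mm⁴.
Effective length L_e = KL = 2×4.00 m = 8000 mm.
Euler critical load P_cr = π²EI/L_e² = π²×69700×2.386×10^6/8000² = 25650 N.
P_allow = P_cr/n = 25650/2.23 = 11500 N.

P_allow = 11.5 kN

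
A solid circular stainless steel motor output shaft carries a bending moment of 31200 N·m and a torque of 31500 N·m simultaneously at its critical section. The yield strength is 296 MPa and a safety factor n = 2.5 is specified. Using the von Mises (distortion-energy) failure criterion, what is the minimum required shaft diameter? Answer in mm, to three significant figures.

σ_allow = σ_y/n = 296/2.5 = 118.4 MPa.
For a solid shaft σ_b = 32M/(πd³) and τ = 16T/(πd³), so the von Mises stress is σ' = (16/πd³)·√(4M²+3T²).
√(4M²+3T²) = √(4×(3.120×10^7)² + 3×(3.150×10^7)²) = 8.289×10^7 N·mm.
d³ = 16×8.289×10^7/(π×118.4) = 3.565×10^6 mm³.
d = 152.8 mm.

d = 153 mm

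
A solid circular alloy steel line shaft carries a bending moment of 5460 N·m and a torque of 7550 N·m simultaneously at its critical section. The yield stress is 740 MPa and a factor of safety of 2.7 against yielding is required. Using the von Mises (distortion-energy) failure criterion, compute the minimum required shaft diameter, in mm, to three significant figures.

σ_allow = σ_y/n = 740/2.7 = 274.1 MPa.
For a solid shaft σ_b = 32M/(πd³) and τ = 16T/(πd³), so the von Mises stress is σ' = (16/πd³)·√(4M²+3T²).
√(4M²+3T²) = √(4×(5.460×10^6)² + 3×(7.550×10^6)²) = 1.704×10^7 N·mm.
d³ = 16×1.704×10^7/(π×274.1) = 316600 mm³.
d = 68.15 mm.

d = 68.2 mm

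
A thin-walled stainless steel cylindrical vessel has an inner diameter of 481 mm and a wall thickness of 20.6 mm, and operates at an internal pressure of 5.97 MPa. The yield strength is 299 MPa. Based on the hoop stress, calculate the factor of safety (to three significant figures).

n = 4.29

σ_h = pD/(2t) = 5.97×481/(2×20.6) = 69.70 MPa.
n = 299/69.70 = 4.290.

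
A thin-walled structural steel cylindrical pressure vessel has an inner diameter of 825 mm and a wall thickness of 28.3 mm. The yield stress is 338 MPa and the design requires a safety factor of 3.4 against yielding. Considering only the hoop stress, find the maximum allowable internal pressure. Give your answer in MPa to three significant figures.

σ_allow = 338/3.4 = 99.41 MPa.
σ_h = pD/(2t) → p_allow = 2σ_allow t/D = 2×99.41×28.3/825 = 6.820 MPa.

p_allow = 6.82 MPa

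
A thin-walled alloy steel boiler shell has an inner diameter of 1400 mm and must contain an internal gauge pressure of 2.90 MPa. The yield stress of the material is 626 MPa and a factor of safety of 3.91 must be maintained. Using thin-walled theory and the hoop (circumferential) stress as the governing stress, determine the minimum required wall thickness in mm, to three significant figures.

t = 12.7 mm

σ_allow = 626/3.91 = 160.1 MPa.
Hoop stress σ_h = pD/(2t), so t = pD/(2σ_allow) = 2.90×1400/(2×160.1) = 12.68 mm.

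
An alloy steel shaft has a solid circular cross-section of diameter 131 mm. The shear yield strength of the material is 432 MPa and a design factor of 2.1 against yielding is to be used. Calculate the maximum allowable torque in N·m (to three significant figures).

τ_allow = 432/2.1 = 205.7 MPa.
For a solid shaft T_allow = τ_allow·πd³/16; πd³/16 = π×131³/16 = 441400 mm³.
T_allow = 205.7×441400 = 9.080×10^7 N·mm = 90800 N·m.

T_allow = 90800 N·m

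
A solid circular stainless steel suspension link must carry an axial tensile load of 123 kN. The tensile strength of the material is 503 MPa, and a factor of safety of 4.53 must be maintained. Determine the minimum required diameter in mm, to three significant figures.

d = 37.6 mm

Allowable stress σ_allow = 503/4.53 = 111.0 MPa.
Required area A = F/σ_allow = 123000/111.0 = 1108 mm².
A = πd²/4 → d = √(4A/π) = 37.56 mm.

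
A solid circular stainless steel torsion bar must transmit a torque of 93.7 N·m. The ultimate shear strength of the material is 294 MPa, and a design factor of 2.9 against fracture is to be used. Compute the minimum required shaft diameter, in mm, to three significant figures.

d = 16.8 mm

Allowable shear stress τ_allow = 294/2.9 = 101.4 MPa.
For a solid shaft τ = 16T/(πd³), so d³ = 16T/(π τ_allow) = 16×93700/(π×101.4) = 4707 mm³.
d = (4707)^(1/3) = 16.76 mm.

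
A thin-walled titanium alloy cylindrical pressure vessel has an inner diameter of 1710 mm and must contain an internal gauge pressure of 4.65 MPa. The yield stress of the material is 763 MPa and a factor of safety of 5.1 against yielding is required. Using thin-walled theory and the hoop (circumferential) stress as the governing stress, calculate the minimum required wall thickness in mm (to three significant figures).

σ_allow = 763/5.1 = 149.6 MPa.
Hoop stress σ_h = pD/(2t), so t = pD/(2σ_allow) = 4.65×1710/(2×149.6) = 26.57 mm.

t = 26.6 mm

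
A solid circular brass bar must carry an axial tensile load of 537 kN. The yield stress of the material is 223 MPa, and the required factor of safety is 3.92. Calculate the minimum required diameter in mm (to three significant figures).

Allowable stress σ_allow = 223/3.92 = 56.89 MPa.
Required area A = F/σ_allow = 537000/56.89 = 9440 mm².
A = πd²/4 → d = √(4A/π) = 109.6 mm.

d = 110 mm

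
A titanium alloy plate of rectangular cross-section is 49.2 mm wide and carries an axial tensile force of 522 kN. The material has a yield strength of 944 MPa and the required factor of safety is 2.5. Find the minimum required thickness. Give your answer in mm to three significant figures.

t = 28.1 mm

σ_allow = 944/2.5 = 377.6 MPa.
Required area A = F/σ_allow = 522000/377.6 = 1382 mm².
t = A/w = 1382/49.2 = 28.10 mm.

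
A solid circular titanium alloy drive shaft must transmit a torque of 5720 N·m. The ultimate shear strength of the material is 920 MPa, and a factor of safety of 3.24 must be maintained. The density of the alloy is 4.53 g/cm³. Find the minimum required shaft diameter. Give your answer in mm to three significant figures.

Allowable shear stress τ_allow = 920/3.24 = 284.0 MPa.
For a solid shaft τ = 16T/(πd³), so d³ = 16T/(π τ_allow) = 16×5720000/(π×284.0) = 102600 mm³.
d = (102600)^(1/3) = 46.81 mm.

d = 46.8 mm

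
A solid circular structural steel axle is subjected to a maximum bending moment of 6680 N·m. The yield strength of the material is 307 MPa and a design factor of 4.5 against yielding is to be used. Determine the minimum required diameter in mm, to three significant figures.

σ_allow = 307/4.5 = 68.22 MPa.
For a solid circular section σ = 32M/(πd³), so d³ = 32M/(π σ_allow) = 32×6680000/(π×68.22) = 997400 mm³.
d = 99.91 mm.

d = 99.9 mm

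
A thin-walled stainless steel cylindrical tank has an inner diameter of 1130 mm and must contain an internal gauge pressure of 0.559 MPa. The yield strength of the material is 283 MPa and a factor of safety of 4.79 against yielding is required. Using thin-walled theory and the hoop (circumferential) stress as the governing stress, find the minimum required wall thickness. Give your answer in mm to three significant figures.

σ_allow = 283/4.79 = 59.08 MPa.
Hoop stress σ_h = pD/(2t), so t = pD/(2σ_allow) = 0.559×1130/(2×59.08) = 5.346 mm.

t = 5.35 mm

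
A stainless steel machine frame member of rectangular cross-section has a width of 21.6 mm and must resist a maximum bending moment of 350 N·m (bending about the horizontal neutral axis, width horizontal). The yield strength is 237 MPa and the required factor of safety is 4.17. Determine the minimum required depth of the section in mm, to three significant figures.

h = 41.4 mm

σ_allow = 237/4.17 = 56.83 MPa.
For a rectangular section σ = 6M/(bh²), so h² = 6M/(b σ_allow) = 6×350000/(21.6×56.83) = 1711 mm².
h = 41.36 mm.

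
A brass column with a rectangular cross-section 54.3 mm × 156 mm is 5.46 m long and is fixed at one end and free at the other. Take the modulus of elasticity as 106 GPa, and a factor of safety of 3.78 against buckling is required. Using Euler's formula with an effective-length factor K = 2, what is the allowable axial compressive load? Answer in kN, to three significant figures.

P_allow = 4.83 kN

Buckling occurs about the weak axis: I_min = h·b³/12 = 156×54.3³/12 = 2.081×10^6 mm⁴ (b = 54.3 mm is the smaller dimension).
Effective length L_e = KL = 2×5.46 m = 10920 mm.
Euler critical load P_cr = π²EI/L_e² = π²×106000×2.081×10^6/10920² = 18260 N.
P_allow = P_cr/n = 18260/3.78 = 4831 N.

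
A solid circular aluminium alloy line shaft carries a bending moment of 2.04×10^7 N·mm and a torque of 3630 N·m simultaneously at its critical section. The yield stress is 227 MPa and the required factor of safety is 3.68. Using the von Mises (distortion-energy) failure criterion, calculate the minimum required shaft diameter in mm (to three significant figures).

σ_allow = σ_y/n = 227/3.68 = 61.68 MPa.
For a solid shaft σ_b = 32M/(πd³) and τ = 16T/(πd³), so the von Mises stress is σ' = (16/πd³)·√(4M²+3T²).
√(4M²+3T²) = √(4×(2.040×10^7)² + 3×(3.630×10^6)²) = 4.128×10^7 N·mm.
d³ = 16×4.128×10^7/(π×61.68) = 3.408×10^6 mm³.
d = 150.5 mm.

d = 150 mm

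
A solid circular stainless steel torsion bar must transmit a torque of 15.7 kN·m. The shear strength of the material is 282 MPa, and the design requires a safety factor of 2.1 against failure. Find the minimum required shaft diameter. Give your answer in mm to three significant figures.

Allowable shear stress τ_allow = 282/2.1 = 134.3 MPa.
For a solid shaft τ = 16T/(πd³), so d³ = 16T/(π τ_allow) = 16×1.5700×10^7/(π×134.3) = 595400 mm³.
d = (595400)^(1/3) = 84.13 mm.

d = 84.1 mm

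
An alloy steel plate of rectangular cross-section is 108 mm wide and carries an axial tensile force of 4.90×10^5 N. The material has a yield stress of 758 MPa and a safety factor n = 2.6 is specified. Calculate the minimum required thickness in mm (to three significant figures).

t = 15.6 mm

σ_allow = 758/2.6 = 291.5 MPa.
Required area A = F/σ_allow = 490000/291.5 = 1681 mm².
t = A/w = 1681/108 = 15.56 mm.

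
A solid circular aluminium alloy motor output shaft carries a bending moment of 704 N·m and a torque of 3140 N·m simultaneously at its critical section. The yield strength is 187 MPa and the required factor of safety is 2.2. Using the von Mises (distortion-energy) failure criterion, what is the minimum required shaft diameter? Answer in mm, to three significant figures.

d = 69.6 mm

σ_allow = σ_y/n = 187/2.2 = 85.00 MPa.
For a solid shaft σ_b = 32M/(πd³) and τ = 16T/(πd³), so the von Mises stress is σ' = (16/πd³)·√(4M²+3T²).
√(4M²+3T²) = √(4×(704000)² + 3×(3.140×10^6)²) = 5.618×10^6 N·mm.
d³ = 16×5.618×10^6/(π×85.00) = 336600 mm³.
d = 69.56 mm.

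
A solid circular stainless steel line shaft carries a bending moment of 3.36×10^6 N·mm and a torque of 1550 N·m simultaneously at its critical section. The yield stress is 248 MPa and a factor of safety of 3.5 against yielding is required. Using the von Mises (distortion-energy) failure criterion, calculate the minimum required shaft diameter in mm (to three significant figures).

σ_allow = σ_y/n = 248/3.5 = 70.86 MPa.
For a solid shaft σ_b = 32M/(πd³) and τ = 16T/(πd³), so the von Mises stress is σ' = (16/πd³)·√(4M²+3T²).
√(4M²+3T²) = √(4×(3.360×10^6)² + 3×(1.550×10^6)²) = 7.236×10^6 N·mm.
d³ = 16×7.236×10^6/(π×70.86) = 520100 mm³.
d = 80.42 mm.

d = 80.4 mm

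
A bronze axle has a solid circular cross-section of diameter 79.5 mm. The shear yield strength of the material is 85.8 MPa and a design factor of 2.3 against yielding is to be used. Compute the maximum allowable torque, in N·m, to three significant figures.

T_allow = 3680 N·m

τ_allow = 85.8/2.3 = 37.30 MPa.
For a solid shaft T_allow = τ_allow·πd³/16; πd³/16 = π×79.5³/16 = 98660 mm³.
T_allow = 37.30×98660 = 3.680×10^6 N·mm = 3680 N·m.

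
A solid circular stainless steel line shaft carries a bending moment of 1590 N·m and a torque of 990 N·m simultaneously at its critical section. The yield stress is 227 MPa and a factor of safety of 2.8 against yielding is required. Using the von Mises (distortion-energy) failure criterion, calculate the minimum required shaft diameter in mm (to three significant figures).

d = 61.0 mm

σ_allow = σ_y/n = 227/2.8 = 81.07 MPa.
For a solid shaft σ_b = 32M/(πd³) and τ = 16T/(πd³), so the von Mises stress is σ' = (16/πd³)·√(4M²+3T²).
√(4M²+3T²) = √(4×(1.590×10^6)² + 3×(990000)²) = 3.613×10^6 N·mm.
d³ = 16×3.613×10^6/(π×81.07) = 227000 mm³.
d = 61.00 mm.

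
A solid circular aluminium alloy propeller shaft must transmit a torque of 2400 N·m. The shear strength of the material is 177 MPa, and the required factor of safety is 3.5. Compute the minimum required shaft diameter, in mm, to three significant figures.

d = 62.3 mm

Allowable shear stress τ_allow = 177/3.5 = 50.57 MPa.
For a solid shaft τ = 16T/(πd³), so d³ = 16T/(π τ_allow) = 16×2400000/(π×50.57) = 241700 mm³.
d = (241700)^(1/3) = 62.29 mm.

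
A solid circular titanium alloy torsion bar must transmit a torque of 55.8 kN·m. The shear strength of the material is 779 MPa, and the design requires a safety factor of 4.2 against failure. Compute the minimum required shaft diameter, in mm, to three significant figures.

Allowable shear stress τ_allow = 779/4.2 = 185.5 MPa.
For a solid shaft τ = 16T/(πd³), so d³ = 16T/(π τ_allow) = 16×5.5800×10^7/(π×185.5) = 1.532×10^6 mm³.
d = (1.532×10^6)^(1/3) = 115.3 mm.

d = 115 mm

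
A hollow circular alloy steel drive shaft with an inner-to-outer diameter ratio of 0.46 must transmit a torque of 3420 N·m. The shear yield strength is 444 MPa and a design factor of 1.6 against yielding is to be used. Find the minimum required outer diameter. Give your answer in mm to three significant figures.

d_o = 40.4 mm

τ_allow = 444/1.6 = 277.5 MPa.
For a hollow shaft τ = 16T/[πd_o³(1−k⁴)] with k = 0.46, so 1−k⁴ = 0.9552.
d_o³ = 16T/[π τ_allow (1−k⁴)] = 16×3420000/(π×277.5×0.9552) = 65710 mm³.
d_o = 40.35 mm.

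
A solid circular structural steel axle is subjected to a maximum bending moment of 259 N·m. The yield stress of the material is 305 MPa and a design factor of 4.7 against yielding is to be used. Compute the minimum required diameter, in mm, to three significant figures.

d = 34.4 mm

σ_allow = 305/4.7 = 64.89 MPa.
For a solid circular section σ = 32M/(πd³), so d³ = 32M/(π σ_allow) = 32×259000/(π×64.89) = 40650 mm³.
d = 34.38 mm.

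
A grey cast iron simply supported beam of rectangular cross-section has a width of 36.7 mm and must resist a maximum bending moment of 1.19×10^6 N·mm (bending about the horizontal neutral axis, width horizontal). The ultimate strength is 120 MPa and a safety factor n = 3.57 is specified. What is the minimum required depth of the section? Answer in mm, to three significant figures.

h = 76.1 mm

σ_allow = 120/3.57 = 33.61 MPa.
For a rectangular section σ = 6M/(bh²), so h² = 6M/(b σ_allow) = 6×1190000/(36.7×33.61) = 5788 mm².
h = 76.08 mm.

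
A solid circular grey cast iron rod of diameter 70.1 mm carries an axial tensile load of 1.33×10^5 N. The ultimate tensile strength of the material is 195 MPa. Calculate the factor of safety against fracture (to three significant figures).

n = 5.66

A = πd²/4 = 3859 mm².
σ = F/A = 133000/3859 = 34.46 MPa.
n = 195/34.46 = 5.659.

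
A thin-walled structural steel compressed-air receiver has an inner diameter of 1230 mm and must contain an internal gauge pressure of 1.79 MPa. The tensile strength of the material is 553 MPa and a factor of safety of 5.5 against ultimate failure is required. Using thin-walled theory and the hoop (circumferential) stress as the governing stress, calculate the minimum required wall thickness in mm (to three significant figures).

t = 10.9 mm

σ_allow = 553/5.5 = 100.5 MPa.
Hoop stress σ_h = pD/(2t), so t = pD/(2σ_allow) = 1.79×1230/(2×100.5) = 10.95 mm.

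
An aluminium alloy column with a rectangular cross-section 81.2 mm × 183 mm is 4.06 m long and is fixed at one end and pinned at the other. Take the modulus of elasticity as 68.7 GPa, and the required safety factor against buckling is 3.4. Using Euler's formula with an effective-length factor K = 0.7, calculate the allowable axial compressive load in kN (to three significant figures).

Buckling occurs about the weak axis: I_min = h·b³/12 = 183×81.2³/12 = 8.165×10^6 mm⁴ (b = 81.2 mm is the smaller dimension).
Effective length L_e = KL = 0.7×4.06 m = 2842 mm.
Euler critical load P_cr = π²EI/L_e² = π²×68700×8.165×10^6/2842² = 685400 N.
P_allow = P_cr/n = 685400/3.4 = 201600 N.

P_allow = 202 kN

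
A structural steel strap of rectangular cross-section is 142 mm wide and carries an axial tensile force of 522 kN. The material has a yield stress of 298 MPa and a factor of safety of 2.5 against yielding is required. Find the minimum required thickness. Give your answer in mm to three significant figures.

t = 30.8 mm

σ_allow = 298/2.5 = 119.2 MPa.
Required area A = F/σ_allow = 522000/119.2 = 4379 mm².
t = A/w = 4379/142 = 30.84 mm.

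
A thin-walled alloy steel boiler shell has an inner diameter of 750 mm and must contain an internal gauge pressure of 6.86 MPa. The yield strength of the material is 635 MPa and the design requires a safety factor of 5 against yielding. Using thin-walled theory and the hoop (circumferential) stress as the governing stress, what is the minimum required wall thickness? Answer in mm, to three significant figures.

σ_allow = 635/5 = 127.0 MPa.
Hoop stress σ_h = pD/(2t), so t = pD/(2σ_allow) = 6.86×750/(2×127.0) = 20.26 mm.

t = 20.3 mm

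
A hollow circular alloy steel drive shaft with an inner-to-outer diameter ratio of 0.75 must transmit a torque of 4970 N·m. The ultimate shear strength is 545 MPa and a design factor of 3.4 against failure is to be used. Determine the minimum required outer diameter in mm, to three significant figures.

d_o = 61.4 mm

τ_allow = 545/3.4 = 160.3 MPa.
For a hollow shaft τ = 16T/[πd_o³(1−k⁴)] with k = 0.75, so 1−k⁴ = 0.6836.
d_o³ = 16T/[π τ_allow (1−k⁴)] = 16×4970000/(π×160.3×0.6836) = 231000 mm³.
d_o = 61.36 mm.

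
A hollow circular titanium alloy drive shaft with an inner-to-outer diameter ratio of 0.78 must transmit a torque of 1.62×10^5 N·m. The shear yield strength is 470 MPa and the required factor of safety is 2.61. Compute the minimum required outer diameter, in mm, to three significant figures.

τ_allow = 470/2.61 = 180.1 MPa.
For a hollow shaft τ = 16T/[πd_o³(1−k⁴)] with k = 0.78, so 1−k⁴ = 0.6298.
d_o³ = 16T/[π τ_allow (1−k⁴)] = 16×1.6200×10^8/(π×180.1×0.6298) = 7.274×10^6 mm³.
d_o = 193.8 mm.

d_o = 194 mm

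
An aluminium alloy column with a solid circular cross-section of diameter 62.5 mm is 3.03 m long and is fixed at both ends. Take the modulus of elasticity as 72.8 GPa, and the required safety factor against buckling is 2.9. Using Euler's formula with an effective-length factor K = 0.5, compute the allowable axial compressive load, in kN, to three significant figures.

P_allow = 80.9 kN

I = πd⁴/64 = π×62.5⁴/64 = 749000 mm⁴.
Effective length L_e = KL = 0.5×3.03 m = 1515 mm.
Euler critical load P_cr = π²EI/L_e² = π²×72800×749000/1515² = 234500 N.
P_allow = P_cr/n = 234500/2.9 = 80850 N.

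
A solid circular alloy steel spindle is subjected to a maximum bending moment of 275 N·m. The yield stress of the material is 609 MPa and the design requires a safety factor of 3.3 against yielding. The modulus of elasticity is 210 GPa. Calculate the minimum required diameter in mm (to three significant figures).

d = 24.8 mm

σ_allow = 609/3.3 = 184.5 MPa.
For a solid circular section σ = 32M/(πd³), so d³ = 32M/(π σ_allow) = 32×275000/(π×184.5) = 15180 mm³.
d = 24.76 mm.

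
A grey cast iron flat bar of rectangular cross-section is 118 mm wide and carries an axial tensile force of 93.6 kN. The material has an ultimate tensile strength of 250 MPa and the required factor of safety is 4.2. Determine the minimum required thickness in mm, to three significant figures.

t = 13.3 mm

σ_allow = 250/4.2 = 59.52 MPa.
Required area A = F/σ_allow = 93600/59.52 = 1572 mm².
t = A/w = 1572/118 = 13.33 mm.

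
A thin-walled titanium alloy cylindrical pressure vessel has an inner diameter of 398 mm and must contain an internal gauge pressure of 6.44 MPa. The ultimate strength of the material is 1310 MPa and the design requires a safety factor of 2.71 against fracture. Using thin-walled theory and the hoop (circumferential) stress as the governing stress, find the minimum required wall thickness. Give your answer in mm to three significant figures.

σ_allow = 1310/2.71 = 483.4 MPa.
Hoop stress σ_h = pD/(2t), so t = pD/(2σ_allow) = 6.44×398/(2×483.4) = 2.651 mm.

t = 2.65 mm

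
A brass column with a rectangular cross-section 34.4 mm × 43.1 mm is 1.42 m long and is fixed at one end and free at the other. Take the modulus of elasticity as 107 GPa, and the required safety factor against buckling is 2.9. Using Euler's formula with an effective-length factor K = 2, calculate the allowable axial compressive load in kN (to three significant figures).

P_allow = 6.60 kN

Buckling occurs about the weak axis: I_min = h·b³/12 = 43.1×34.4³/12 = 146200 mm⁴ (b = 34.4 mm is the smaller dimension).
Effective length L_e = KL = 2×1.42 m = 2840 mm.
Euler critical load P_cr = π²EI/L_e² = π²×107000×146200/2840² = 19140 N.
P_allow = P_cr/n = 19140/2.9 = 6601 N.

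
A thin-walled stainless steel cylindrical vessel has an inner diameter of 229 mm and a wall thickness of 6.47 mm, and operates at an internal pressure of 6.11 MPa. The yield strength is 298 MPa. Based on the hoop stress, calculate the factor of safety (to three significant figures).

σ_h = pD/(2t) = 6.11×229/(2×6.47) = 108.1 MPa.
n = 298/108.1 = 2.756.

n = 2.76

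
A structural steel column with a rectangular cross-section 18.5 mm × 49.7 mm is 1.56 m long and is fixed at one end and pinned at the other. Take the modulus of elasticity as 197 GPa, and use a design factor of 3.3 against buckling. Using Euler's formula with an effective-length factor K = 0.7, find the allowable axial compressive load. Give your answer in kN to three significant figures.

P_allow = 13.0 kN

Buckling occurs about the weak axis: I_min = h·b³/12 = 49.7×18.5³/12 = 26220 mm⁴ (b = 18.5 mm is the smaller dimension).
Effective length L_e = KL = 0.7×1.56 m = 1092 mm.
Euler critical load P_cr = π²EI/L_e² = π²×197000×26220/1092² = 42760 N.
P_allow = P_cr/n = 42760/3.3 = 12960 N.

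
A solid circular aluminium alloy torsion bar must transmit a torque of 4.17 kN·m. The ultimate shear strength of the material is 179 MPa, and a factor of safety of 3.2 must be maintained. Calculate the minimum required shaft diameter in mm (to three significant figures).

d = 72.4 mm

Allowable shear stress τ_allow = 179/3.2 = 55.94 MPa.
For a solid shaft τ = 16T/(πd³), so d³ = 16T/(π τ_allow) = 16×4170000/(π×55.94) = 379700 mm³.
d = (379700)^(1/3) = 72.41 mm.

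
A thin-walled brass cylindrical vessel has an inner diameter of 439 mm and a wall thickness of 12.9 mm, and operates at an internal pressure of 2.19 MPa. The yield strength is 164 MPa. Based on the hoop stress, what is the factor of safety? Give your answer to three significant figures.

σ_h = pD/(2t) = 2.19×439/(2×12.9) = 37.26 MPa.
n = 164/37.26 = 4.401.

n = 4.40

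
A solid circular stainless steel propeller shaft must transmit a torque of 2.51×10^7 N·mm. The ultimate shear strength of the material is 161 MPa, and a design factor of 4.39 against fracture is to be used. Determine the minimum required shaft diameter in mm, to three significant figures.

d = 152 mm

Allowable shear stress τ_allow = 161/4.39 = 36.67 MPa.
For a solid shaft τ = 16T/(πd³), so d³ = 16T/(π τ_allow) = 16×2.5100×10^7/(π×36.67) = 3.486×10^6 mm³.
d = (3.486×10^6)^(1/3) = 151.6 mm.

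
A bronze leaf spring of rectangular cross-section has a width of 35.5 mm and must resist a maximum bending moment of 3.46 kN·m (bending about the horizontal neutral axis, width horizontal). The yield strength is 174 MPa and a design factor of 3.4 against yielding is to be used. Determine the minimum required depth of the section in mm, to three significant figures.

h = 107 mm

σ_allow = 174/3.4 = 51.18 MPa.
For a rectangular section σ = 6M/(bh²), so h² = 6M/(b σ_allow) = 6×3460000/(35.5×51.18) = 11430 mm².
h = 106.9 mm.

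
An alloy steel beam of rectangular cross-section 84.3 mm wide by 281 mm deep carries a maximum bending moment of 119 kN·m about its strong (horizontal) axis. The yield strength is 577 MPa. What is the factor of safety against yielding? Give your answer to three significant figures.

n = 5.38

Section modulus S = bh²/6 = 84.3×281²/6 = 1.109×10^6 mm³.
σ = M/S = 1.1900×10^8/1.109×10^6 = 107.3 MPa.
n = 577/107.3 = 5.379.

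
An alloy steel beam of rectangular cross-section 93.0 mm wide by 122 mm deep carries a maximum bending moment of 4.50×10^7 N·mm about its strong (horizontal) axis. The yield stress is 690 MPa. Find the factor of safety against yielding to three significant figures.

Section modulus S = bh²/6 = 93.0×122²/6 = 230700 mm³.
σ = M/S = 4.5000×10^7/230700 = 195.1 MPa.
n = 690/195.1 = 3.537.

n = 3.54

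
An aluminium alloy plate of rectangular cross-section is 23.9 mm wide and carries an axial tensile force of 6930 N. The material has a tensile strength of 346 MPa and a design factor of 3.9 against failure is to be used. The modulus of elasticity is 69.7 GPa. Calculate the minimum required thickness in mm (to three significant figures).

σ_allow = 346/3.9 = 88.72 MPa.
Required area A = F/σ_allow = 6930.0/88.72 = 78.11 mm².
t = A/w = 78.11/23.9 = 3.268 mm.

t = 3.27 mm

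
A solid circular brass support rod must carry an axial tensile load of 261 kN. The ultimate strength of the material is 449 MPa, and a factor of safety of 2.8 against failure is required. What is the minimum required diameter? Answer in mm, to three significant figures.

Allowable stress σ_allow = 449/2.8 = 160.4 MPa.
Required area A = F/σ_allow = 261000/160.4 = 1628 mm².
A = πd²/4 → d = √(4A/π) = 45.52 mm.

d = 45.5 mm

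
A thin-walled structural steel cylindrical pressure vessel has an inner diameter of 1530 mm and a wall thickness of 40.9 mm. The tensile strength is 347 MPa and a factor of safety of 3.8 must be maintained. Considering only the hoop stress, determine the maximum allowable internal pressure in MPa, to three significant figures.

p_allow = 4.88 MPa

σ_allow = 347/3.8 = 91.32 MPa.
σ_h = pD/(2t) → p_allow = 2σ_allow t/D = 2×91.32×40.9/1530 = 4.882 MPa.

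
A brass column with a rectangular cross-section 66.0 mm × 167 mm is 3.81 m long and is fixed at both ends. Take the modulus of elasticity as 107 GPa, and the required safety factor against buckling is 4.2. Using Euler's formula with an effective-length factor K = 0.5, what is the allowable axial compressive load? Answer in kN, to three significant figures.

Buckling occurs about the weak axis: I_min = h·b³/12 = 167×66.0³/12 = 4.001×10^6 mm⁴ (b = 66.0 mm is the smaller dimension).
Effective length L_e = KL = 0.5×3.81 m = 1905 mm.
Euler critical load P_cr = π²EI/L_e² = π²×107000×4.001×10^6/1905² = 1.164×10^6 N.
P_allow = P_cr/n = 1.164×10^6/4.2 = 277200 N.

P_allow = 277 kN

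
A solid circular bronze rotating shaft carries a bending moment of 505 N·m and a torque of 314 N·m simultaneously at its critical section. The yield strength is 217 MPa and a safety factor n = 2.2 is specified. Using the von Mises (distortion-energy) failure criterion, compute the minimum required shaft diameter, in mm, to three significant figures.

σ_allow = σ_y/n = 217/2.2 = 98.64 MPa.
For a solid shaft σ_b = 32M/(πd³) and τ = 16T/(πd³), so the von Mises stress is σ' = (16/πd³)·√(4M²+3T²).
√(4M²+3T²) = √(4×(505000)² + 3×(314000)²) = 1.147×10^6 N·mm.
d³ = 16×1.147×10^6/(π×98.64) = 59230 mm³.
d = 38.98 mm.

d = 39.0 mm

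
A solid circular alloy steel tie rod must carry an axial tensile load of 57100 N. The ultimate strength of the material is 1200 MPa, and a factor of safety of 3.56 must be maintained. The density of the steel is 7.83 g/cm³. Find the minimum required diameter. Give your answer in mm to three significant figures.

Allowable stress σ_allow = 1200/3.56 = 337.1 MPa.
Required area A = F/σ_allow = 57100/337.1 = 169.4 mm².
A = πd²/4 → d = √(4A/π) = 14.69 mm.

d = 14.7 mm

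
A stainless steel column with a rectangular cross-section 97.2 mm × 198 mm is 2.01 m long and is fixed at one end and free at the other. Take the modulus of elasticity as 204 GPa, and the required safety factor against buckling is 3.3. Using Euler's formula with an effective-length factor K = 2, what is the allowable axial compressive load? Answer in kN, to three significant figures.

Buckling occurs about the weak axis: I_min = h·b³/12 = 198×97.2³/12 = 1.515×10^7 mm⁴ (b = 97.2 mm is the smaller dimension).
Effective length L_e = KL = 2×2.01 m = 4020 mm.
Euler critical load P_cr = π²EI/L_e² = π²×204000×1.515×10^7/4020² = 1.888×10^6 N.
P_allow = P_cr/n = 1.888×10^6/3.3 = 572100 N.

P_allow = 572 kN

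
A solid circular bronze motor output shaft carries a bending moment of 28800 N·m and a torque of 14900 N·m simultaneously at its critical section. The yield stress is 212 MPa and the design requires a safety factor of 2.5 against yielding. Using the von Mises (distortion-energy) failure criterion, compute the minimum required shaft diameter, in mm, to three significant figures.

σ_allow = σ_y/n = 212/2.5 = 84.80 MPa.
For a solid shaft σ_b = 32M/(πd³) and τ = 16T/(πd³), so the von Mises stress is σ' = (16/πd³)·√(4M²+3T²).
√(4M²+3T²) = √(4×(2.880×10^7)² + 3×(1.490×10^7)²) = 6.312×10^7 N·mm.
d³ = 16×6.312×10^7/(π×84.80) = 3.791×10^6 mm³.
d = 155.9 mm.

d = 156 mm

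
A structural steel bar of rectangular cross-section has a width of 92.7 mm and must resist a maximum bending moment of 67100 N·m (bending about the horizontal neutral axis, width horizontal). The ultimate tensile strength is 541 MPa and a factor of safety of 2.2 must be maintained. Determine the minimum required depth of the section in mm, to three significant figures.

σ_allow = 541/2.2 = 245.9 MPa.
For a rectangular section σ = 6M/(bh²), so h² = 6M/(b σ_allow) = 6×6.7100×10^7/(92.7×245.9) = 17660 mm².
h = 132.9 mm.

h = 133 mm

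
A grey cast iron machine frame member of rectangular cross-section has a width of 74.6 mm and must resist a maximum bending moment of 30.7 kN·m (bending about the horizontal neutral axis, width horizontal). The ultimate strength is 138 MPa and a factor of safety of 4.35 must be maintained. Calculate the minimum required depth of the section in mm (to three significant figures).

σ_allow = 138/4.35 = 31.72 MPa.
For a rectangular section σ = 6M/(bh²), so h² = 6M/(b σ_allow) = 6×3.0700×10^7/(74.6×31.72) = 77830 mm².
h = 279.0 mm.

h = 279 mm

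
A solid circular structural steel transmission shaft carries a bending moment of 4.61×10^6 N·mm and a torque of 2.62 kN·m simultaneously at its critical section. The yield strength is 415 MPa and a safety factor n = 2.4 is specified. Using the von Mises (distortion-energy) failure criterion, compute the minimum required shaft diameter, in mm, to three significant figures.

d = 67.1 mm

σ_allow = σ_y/n = 415/2.4 = 172.9 MPa.
For a solid shaft σ_b = 32M/(πd³) and τ = 16T/(πd³), so the von Mises stress is σ' = (16/πd³)·√(4M²+3T²).
√(4M²+3T²) = √(4×(4.610×10^6)² + 3×(2.620×10^6)²) = 1.028×10^7 N·mm.
d³ = 16×1.028×10^7/(π×172.9) = 302700 mm³.
d = 67.14 mm.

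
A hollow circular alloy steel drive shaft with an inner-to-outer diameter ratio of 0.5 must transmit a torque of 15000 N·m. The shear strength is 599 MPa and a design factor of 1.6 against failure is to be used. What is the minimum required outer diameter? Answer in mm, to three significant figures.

τ_allow = 599/1.6 = 374.4 MPa.
For a hollow shaft τ = 16T/[πd_o³(1−k⁴)] with k = 0.5, so 1−k⁴ = 0.9375.
d_o³ = 16T/[π τ_allow (1−k⁴)] = 16×1.5000×10^7/(π×374.4×0.9375) = 217700 mm³.
d_o = 60.15 mm.

d_o = 60.2 mm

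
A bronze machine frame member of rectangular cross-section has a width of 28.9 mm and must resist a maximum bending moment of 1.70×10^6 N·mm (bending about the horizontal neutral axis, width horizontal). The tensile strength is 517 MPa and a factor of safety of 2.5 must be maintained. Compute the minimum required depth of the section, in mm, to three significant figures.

h = 41.3 mm

σ_allow = 517/2.5 = 206.8 MPa.
For a rectangular section σ = 6M/(bh²), so h² = 6M/(b σ_allow) = 6×1700000/(28.9×206.8) = 1707 mm².
h = 41.31 mm.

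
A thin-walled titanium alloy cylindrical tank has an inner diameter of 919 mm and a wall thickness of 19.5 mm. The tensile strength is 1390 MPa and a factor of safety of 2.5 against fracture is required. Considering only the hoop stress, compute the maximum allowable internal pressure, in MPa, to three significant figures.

p_allow = 23.6 MPa

σ_allow = 1390/2.5 = 556.0 MPa.
σ_h = pD/(2t) → p_allow = 2σ_allow t/D = 2×556.0×19.5/919 = 23.60 MPa.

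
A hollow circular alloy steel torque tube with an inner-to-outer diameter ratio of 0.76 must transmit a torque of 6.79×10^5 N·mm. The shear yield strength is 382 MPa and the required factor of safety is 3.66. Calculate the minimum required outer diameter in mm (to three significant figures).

d_o = 36.8 mm

τ_allow = 382/3.66 = 104.4 MPa.
For a hollow shaft τ = 16T/[πd_o³(1−k⁴)] with k = 0.76, so 1−k⁴ = 0.6664.
d_o³ = 16T/[π τ_allow (1−k⁴)] = 16×679000/(π×104.4×0.6664) = 49720 mm³.
d_o = 36.77 mm.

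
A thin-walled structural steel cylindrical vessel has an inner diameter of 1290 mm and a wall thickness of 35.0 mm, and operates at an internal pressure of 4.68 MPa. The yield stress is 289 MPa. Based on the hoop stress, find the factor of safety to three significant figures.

σ_h = pD/(2t) = 4.68×1290/(2×35.0) = 86.25 MPa.
n = 289/86.25 = 3.351.

n = 3.35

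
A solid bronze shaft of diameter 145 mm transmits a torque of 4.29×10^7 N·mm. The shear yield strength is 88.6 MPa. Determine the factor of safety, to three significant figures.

n = 1.24

τ = 16T/(πd³) = 16×4.2900×10^7/(π×145³) = 71.67 MPa.
n = τ_limit/τ = 88.6/71.67 = 1.236.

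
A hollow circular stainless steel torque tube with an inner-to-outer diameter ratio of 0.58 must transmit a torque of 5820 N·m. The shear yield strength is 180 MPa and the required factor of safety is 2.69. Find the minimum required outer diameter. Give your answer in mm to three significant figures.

τ_allow = 180/2.69 = 66.91 MPa.
For a hollow shaft τ = 16T/[πd_o³(1−k⁴)] with k = 0.58, so 1−k⁴ = 0.8868.
d_o³ = 16T/[π τ_allow (1−k⁴)] = 16×5820000/(π×66.91×0.8868) = 499500 mm³.
d_o = 79.34 mm.

d_o = 79.3 mm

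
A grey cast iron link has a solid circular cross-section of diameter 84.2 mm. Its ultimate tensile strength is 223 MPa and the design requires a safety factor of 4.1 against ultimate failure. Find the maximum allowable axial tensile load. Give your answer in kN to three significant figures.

F_allow = 303 kN

σ_allow = 223/4.1 = 54.39 MPa.
A = πd²/4 = π×84.2²/4 = 5568 mm².
F_allow = σ_allow × A = 54.39×5568 = 302900 N.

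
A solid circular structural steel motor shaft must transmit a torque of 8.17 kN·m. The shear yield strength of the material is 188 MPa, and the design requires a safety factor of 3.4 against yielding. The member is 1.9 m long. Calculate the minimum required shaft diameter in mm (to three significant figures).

d = 91.0 mm

Allowable shear stress τ_allow = 188/3.4 = 55.29 MPa.
For a solid shaft τ = 16T/(πd³), so d³ = 16T/(π τ_allow) = 16×8170000/(π×55.29) = 752500 mm³.
d = (752500)^(1/3) = 90.96 mm.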